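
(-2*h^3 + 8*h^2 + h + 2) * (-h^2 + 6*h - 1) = 2*h^5 - 20*h^4 + 49*h^3 - 4*h^2 + 11*h - 2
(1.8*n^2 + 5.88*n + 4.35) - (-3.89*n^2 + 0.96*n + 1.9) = 5.69*n^2 + 4.92*n + 2.45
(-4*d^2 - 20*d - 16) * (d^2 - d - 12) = -4*d^4 - 16*d^3 + 52*d^2 + 256*d + 192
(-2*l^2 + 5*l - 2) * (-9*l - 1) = 18*l^3 - 43*l^2 + 13*l + 2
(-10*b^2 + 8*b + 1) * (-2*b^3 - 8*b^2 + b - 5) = 20*b^5 + 64*b^4 - 76*b^3 + 50*b^2 - 39*b - 5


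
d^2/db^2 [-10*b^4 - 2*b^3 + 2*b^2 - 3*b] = -120*b^2 - 12*b + 4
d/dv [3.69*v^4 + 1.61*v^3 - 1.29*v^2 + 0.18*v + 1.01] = 14.76*v^3 + 4.83*v^2 - 2.58*v + 0.18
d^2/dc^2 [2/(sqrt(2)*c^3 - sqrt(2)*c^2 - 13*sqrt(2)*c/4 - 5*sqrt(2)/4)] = 8*sqrt(2)*(4*(1 - 3*c)*(-4*c^3 + 4*c^2 + 13*c + 5) - (-12*c^2 + 8*c + 13)^2)/(-4*c^3 + 4*c^2 + 13*c + 5)^3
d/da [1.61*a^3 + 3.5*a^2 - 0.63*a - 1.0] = 4.83*a^2 + 7.0*a - 0.63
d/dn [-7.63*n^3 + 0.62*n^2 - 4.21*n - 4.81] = -22.89*n^2 + 1.24*n - 4.21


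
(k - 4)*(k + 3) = k^2 - k - 12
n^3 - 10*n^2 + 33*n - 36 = (n - 4)*(n - 3)^2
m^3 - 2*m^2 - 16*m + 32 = (m - 4)*(m - 2)*(m + 4)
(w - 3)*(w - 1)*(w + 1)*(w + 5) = w^4 + 2*w^3 - 16*w^2 - 2*w + 15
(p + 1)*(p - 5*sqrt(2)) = p^2 - 5*sqrt(2)*p + p - 5*sqrt(2)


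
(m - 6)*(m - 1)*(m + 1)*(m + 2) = m^4 - 4*m^3 - 13*m^2 + 4*m + 12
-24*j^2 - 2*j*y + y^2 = (-6*j + y)*(4*j + y)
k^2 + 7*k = k*(k + 7)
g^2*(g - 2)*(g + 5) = g^4 + 3*g^3 - 10*g^2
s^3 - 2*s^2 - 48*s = s*(s - 8)*(s + 6)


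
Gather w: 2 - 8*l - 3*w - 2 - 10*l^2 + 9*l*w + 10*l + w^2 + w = -10*l^2 + 2*l + w^2 + w*(9*l - 2)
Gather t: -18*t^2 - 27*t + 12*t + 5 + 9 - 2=-18*t^2 - 15*t + 12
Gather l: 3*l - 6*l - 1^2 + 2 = 1 - 3*l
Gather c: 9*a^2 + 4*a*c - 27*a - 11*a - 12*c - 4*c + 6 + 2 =9*a^2 - 38*a + c*(4*a - 16) + 8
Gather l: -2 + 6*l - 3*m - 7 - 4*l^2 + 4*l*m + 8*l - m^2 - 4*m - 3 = -4*l^2 + l*(4*m + 14) - m^2 - 7*m - 12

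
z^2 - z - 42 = (z - 7)*(z + 6)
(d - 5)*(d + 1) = d^2 - 4*d - 5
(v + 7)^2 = v^2 + 14*v + 49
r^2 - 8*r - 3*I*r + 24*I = (r - 8)*(r - 3*I)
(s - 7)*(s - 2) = s^2 - 9*s + 14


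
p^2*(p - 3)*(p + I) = p^4 - 3*p^3 + I*p^3 - 3*I*p^2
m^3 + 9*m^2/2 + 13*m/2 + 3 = (m + 1)*(m + 3/2)*(m + 2)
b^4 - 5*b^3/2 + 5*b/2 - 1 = (b - 2)*(b - 1)*(b - 1/2)*(b + 1)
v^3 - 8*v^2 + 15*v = v*(v - 5)*(v - 3)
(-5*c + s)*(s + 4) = -5*c*s - 20*c + s^2 + 4*s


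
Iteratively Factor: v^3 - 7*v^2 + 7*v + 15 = (v - 5)*(v^2 - 2*v - 3) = (v - 5)*(v + 1)*(v - 3)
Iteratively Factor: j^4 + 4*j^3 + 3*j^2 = (j + 1)*(j^3 + 3*j^2) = j*(j + 1)*(j^2 + 3*j) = j^2*(j + 1)*(j + 3)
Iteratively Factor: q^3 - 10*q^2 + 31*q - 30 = (q - 2)*(q^2 - 8*q + 15) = (q - 3)*(q - 2)*(q - 5)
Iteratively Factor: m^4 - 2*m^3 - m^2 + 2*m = (m + 1)*(m^3 - 3*m^2 + 2*m) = (m - 1)*(m + 1)*(m^2 - 2*m) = m*(m - 1)*(m + 1)*(m - 2)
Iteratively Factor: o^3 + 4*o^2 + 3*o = (o)*(o^2 + 4*o + 3) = o*(o + 1)*(o + 3)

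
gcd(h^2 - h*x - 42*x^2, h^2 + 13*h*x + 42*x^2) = h + 6*x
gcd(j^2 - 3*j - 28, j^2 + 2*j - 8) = j + 4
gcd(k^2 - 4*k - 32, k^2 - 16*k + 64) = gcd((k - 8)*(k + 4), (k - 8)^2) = k - 8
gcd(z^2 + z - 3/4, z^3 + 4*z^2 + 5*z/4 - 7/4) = z - 1/2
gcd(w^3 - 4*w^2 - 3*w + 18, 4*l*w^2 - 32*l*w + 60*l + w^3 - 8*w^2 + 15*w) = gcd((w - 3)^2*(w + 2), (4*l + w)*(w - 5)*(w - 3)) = w - 3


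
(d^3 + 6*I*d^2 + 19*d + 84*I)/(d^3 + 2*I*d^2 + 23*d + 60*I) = (d^2 + 3*I*d + 28)/(d^2 - I*d + 20)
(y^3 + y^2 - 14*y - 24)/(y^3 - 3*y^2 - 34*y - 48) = (y - 4)/(y - 8)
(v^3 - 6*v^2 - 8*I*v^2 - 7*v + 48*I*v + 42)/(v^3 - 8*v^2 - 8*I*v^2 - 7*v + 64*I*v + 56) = (v - 6)/(v - 8)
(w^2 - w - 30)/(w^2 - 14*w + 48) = (w + 5)/(w - 8)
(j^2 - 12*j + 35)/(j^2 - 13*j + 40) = (j - 7)/(j - 8)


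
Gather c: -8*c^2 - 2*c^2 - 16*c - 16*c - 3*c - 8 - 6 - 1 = -10*c^2 - 35*c - 15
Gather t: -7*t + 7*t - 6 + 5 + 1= 0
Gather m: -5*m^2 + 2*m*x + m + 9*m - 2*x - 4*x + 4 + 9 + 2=-5*m^2 + m*(2*x + 10) - 6*x + 15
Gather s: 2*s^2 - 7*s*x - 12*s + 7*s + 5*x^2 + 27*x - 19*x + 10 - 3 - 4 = 2*s^2 + s*(-7*x - 5) + 5*x^2 + 8*x + 3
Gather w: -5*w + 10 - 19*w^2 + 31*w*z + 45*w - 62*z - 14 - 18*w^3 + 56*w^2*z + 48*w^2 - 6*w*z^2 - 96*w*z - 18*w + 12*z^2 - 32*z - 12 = -18*w^3 + w^2*(56*z + 29) + w*(-6*z^2 - 65*z + 22) + 12*z^2 - 94*z - 16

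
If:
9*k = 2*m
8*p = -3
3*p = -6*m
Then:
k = 1/24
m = 3/16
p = -3/8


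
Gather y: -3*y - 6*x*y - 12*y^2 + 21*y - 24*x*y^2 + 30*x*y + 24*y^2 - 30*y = y^2*(12 - 24*x) + y*(24*x - 12)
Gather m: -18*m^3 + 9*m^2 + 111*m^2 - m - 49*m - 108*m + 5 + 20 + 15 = -18*m^3 + 120*m^2 - 158*m + 40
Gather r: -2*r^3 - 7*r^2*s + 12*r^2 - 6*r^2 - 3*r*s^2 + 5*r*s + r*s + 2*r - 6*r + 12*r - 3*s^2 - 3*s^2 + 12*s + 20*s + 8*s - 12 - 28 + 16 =-2*r^3 + r^2*(6 - 7*s) + r*(-3*s^2 + 6*s + 8) - 6*s^2 + 40*s - 24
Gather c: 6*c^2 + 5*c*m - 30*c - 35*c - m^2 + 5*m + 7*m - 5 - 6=6*c^2 + c*(5*m - 65) - m^2 + 12*m - 11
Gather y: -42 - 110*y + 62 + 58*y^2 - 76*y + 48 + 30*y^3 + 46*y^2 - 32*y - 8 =30*y^3 + 104*y^2 - 218*y + 60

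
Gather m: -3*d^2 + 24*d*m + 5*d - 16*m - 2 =-3*d^2 + 5*d + m*(24*d - 16) - 2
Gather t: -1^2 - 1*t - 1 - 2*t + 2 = -3*t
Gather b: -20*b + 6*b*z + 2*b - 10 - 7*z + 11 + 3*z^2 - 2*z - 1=b*(6*z - 18) + 3*z^2 - 9*z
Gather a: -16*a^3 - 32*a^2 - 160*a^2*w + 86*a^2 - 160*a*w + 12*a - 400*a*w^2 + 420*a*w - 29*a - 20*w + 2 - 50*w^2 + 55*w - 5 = -16*a^3 + a^2*(54 - 160*w) + a*(-400*w^2 + 260*w - 17) - 50*w^2 + 35*w - 3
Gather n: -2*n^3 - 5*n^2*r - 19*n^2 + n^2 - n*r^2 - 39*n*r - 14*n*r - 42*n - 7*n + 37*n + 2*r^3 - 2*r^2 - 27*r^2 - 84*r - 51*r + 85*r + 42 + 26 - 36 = -2*n^3 + n^2*(-5*r - 18) + n*(-r^2 - 53*r - 12) + 2*r^3 - 29*r^2 - 50*r + 32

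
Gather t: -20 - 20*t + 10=-20*t - 10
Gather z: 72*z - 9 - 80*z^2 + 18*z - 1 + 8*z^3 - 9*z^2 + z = 8*z^3 - 89*z^2 + 91*z - 10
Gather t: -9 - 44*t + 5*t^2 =5*t^2 - 44*t - 9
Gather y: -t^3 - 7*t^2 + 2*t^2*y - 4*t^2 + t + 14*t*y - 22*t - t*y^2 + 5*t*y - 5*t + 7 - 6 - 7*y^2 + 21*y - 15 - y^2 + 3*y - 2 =-t^3 - 11*t^2 - 26*t + y^2*(-t - 8) + y*(2*t^2 + 19*t + 24) - 16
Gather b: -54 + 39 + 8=-7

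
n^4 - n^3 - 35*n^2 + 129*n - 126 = (n - 3)^2*(n - 2)*(n + 7)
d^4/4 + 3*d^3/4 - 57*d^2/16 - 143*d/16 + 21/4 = (d/4 + 1)*(d - 7/2)*(d - 1/2)*(d + 3)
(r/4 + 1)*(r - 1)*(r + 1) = r^3/4 + r^2 - r/4 - 1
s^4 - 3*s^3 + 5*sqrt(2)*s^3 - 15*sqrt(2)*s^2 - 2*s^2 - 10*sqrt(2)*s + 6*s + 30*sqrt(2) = (s - 3)*(s - sqrt(2))*(s + sqrt(2))*(s + 5*sqrt(2))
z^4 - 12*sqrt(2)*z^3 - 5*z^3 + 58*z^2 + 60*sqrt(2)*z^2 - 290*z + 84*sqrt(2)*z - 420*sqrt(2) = (z - 5)*(z - 7*sqrt(2))*(z - 6*sqrt(2))*(z + sqrt(2))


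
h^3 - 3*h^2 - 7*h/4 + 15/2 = (h - 5/2)*(h - 2)*(h + 3/2)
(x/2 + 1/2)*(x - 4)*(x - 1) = x^3/2 - 2*x^2 - x/2 + 2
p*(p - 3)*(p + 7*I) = p^3 - 3*p^2 + 7*I*p^2 - 21*I*p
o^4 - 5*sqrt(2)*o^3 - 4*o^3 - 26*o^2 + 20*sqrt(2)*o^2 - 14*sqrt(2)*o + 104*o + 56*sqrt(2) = (o - 4)*(o - 7*sqrt(2))*(o + sqrt(2))^2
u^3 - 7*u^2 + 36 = (u - 6)*(u - 3)*(u + 2)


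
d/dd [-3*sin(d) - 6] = -3*cos(d)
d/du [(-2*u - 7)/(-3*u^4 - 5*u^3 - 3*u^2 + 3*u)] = (-18*u^4 - 104*u^3 - 111*u^2 - 42*u + 21)/(u^2*(9*u^6 + 30*u^5 + 43*u^4 + 12*u^3 - 21*u^2 - 18*u + 9))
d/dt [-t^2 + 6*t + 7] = 6 - 2*t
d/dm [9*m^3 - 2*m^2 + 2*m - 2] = 27*m^2 - 4*m + 2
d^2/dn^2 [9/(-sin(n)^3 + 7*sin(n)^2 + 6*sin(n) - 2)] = 9*(9*sin(n)^5 - 86*sin(n)^4 + 258*sin(n)^3 - 38*sin(n)^2 - 128*sin(n) - 100)/((sin(n) + 1)^2*(sin(n)^2 - 8*sin(n) + 2)^3)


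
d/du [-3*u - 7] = -3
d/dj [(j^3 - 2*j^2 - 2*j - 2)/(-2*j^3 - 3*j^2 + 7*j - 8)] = (-7*j^4 + 6*j^3 - 56*j^2 + 20*j + 30)/(4*j^6 + 12*j^5 - 19*j^4 - 10*j^3 + 97*j^2 - 112*j + 64)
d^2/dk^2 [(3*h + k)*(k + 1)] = 2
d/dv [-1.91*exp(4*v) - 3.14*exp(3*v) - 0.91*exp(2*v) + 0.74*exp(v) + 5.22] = (-7.64*exp(3*v) - 9.42*exp(2*v) - 1.82*exp(v) + 0.74)*exp(v)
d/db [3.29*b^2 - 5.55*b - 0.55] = 6.58*b - 5.55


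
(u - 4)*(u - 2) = u^2 - 6*u + 8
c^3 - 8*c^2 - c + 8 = (c - 8)*(c - 1)*(c + 1)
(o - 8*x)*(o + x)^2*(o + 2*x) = o^4 - 4*o^3*x - 27*o^2*x^2 - 38*o*x^3 - 16*x^4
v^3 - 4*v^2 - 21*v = v*(v - 7)*(v + 3)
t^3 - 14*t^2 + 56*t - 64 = (t - 8)*(t - 4)*(t - 2)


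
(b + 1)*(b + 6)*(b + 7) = b^3 + 14*b^2 + 55*b + 42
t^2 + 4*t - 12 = (t - 2)*(t + 6)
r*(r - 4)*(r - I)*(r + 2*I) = r^4 - 4*r^3 + I*r^3 + 2*r^2 - 4*I*r^2 - 8*r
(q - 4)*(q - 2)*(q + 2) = q^3 - 4*q^2 - 4*q + 16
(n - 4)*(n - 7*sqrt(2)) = n^2 - 7*sqrt(2)*n - 4*n + 28*sqrt(2)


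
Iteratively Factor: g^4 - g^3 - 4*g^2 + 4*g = (g - 1)*(g^3 - 4*g) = (g - 1)*(g + 2)*(g^2 - 2*g) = g*(g - 1)*(g + 2)*(g - 2)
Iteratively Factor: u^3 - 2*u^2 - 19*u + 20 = (u + 4)*(u^2 - 6*u + 5) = (u - 1)*(u + 4)*(u - 5)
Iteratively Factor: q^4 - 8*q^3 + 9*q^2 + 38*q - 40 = (q - 5)*(q^3 - 3*q^2 - 6*q + 8) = (q - 5)*(q - 4)*(q^2 + q - 2) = (q - 5)*(q - 4)*(q - 1)*(q + 2)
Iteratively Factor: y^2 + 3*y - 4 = (y + 4)*(y - 1)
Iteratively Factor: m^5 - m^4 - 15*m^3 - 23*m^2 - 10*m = (m + 1)*(m^4 - 2*m^3 - 13*m^2 - 10*m) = (m - 5)*(m + 1)*(m^3 + 3*m^2 + 2*m) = (m - 5)*(m + 1)*(m + 2)*(m^2 + m) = m*(m - 5)*(m + 1)*(m + 2)*(m + 1)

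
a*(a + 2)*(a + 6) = a^3 + 8*a^2 + 12*a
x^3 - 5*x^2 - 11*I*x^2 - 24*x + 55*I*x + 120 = (x - 5)*(x - 8*I)*(x - 3*I)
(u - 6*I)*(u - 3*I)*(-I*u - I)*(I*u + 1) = u^4 + u^3 - 10*I*u^3 - 27*u^2 - 10*I*u^2 - 27*u + 18*I*u + 18*I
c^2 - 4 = (c - 2)*(c + 2)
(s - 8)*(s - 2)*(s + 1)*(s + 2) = s^4 - 7*s^3 - 12*s^2 + 28*s + 32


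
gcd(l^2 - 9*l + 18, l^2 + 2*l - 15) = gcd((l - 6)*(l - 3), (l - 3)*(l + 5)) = l - 3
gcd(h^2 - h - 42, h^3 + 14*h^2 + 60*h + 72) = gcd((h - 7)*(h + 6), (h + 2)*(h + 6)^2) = h + 6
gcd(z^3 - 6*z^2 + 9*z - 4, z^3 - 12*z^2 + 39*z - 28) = z^2 - 5*z + 4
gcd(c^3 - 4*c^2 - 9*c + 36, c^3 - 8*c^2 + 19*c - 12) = c^2 - 7*c + 12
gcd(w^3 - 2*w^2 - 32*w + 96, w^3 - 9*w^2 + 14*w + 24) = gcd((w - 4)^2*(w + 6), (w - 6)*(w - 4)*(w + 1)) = w - 4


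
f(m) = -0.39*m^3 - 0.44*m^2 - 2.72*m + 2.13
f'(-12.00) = -160.64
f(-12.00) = 645.33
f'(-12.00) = -160.64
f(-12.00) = 645.33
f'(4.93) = -35.50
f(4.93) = -68.70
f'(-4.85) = -25.97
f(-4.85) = 49.46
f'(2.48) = -12.10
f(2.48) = -13.27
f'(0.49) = -3.43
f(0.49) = 0.65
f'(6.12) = -51.93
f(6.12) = -120.39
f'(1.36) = -6.08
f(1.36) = -3.36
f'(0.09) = -2.81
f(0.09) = 1.88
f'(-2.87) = -9.83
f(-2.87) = 15.53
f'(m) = -1.17*m^2 - 0.88*m - 2.72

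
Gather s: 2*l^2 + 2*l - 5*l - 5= 2*l^2 - 3*l - 5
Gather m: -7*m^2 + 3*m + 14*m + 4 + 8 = -7*m^2 + 17*m + 12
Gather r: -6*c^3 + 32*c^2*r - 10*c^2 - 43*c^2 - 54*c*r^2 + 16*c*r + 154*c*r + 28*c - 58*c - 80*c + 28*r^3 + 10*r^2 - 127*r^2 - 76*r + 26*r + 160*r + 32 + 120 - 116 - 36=-6*c^3 - 53*c^2 - 110*c + 28*r^3 + r^2*(-54*c - 117) + r*(32*c^2 + 170*c + 110)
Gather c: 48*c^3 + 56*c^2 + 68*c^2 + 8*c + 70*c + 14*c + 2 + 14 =48*c^3 + 124*c^2 + 92*c + 16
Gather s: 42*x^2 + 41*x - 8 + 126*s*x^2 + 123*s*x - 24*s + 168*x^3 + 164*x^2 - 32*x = s*(126*x^2 + 123*x - 24) + 168*x^3 + 206*x^2 + 9*x - 8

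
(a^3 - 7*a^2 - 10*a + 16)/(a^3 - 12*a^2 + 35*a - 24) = (a + 2)/(a - 3)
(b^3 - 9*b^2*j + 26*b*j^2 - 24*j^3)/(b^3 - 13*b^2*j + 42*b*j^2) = (b^3 - 9*b^2*j + 26*b*j^2 - 24*j^3)/(b*(b^2 - 13*b*j + 42*j^2))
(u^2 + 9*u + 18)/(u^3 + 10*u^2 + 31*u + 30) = (u + 6)/(u^2 + 7*u + 10)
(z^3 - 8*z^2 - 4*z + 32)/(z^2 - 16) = (z^3 - 8*z^2 - 4*z + 32)/(z^2 - 16)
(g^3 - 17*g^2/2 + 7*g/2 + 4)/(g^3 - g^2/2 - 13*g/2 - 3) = (g^2 - 9*g + 8)/(g^2 - g - 6)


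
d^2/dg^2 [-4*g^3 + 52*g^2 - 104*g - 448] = 104 - 24*g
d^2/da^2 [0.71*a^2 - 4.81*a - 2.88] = 1.42000000000000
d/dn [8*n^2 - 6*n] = 16*n - 6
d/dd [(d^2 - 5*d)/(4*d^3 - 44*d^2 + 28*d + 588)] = (-d^3 + 3*d^2 - 27*d + 105)/(4*(d^5 - 15*d^4 + 30*d^3 + 350*d^2 - 735*d - 3087))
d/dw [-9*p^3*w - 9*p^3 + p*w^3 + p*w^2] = p*(-9*p^2 + 3*w^2 + 2*w)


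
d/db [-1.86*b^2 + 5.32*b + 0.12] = 5.32 - 3.72*b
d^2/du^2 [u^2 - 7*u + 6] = 2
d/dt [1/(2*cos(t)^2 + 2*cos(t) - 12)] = (2*cos(t) + 1)*sin(t)/(2*(cos(t)^2 + cos(t) - 6)^2)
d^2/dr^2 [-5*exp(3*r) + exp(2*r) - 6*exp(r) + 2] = (-45*exp(2*r) + 4*exp(r) - 6)*exp(r)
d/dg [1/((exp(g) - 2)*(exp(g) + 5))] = (-2*exp(g) - 3)*exp(g)/(exp(4*g) + 6*exp(3*g) - 11*exp(2*g) - 60*exp(g) + 100)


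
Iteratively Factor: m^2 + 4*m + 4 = (m + 2)*(m + 2)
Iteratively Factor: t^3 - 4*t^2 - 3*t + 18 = (t + 2)*(t^2 - 6*t + 9) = (t - 3)*(t + 2)*(t - 3)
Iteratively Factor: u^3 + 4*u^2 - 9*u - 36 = (u + 3)*(u^2 + u - 12) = (u + 3)*(u + 4)*(u - 3)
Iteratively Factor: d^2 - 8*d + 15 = (d - 5)*(d - 3)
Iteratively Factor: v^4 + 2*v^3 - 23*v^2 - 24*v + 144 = (v - 3)*(v^3 + 5*v^2 - 8*v - 48) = (v - 3)^2*(v^2 + 8*v + 16) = (v - 3)^2*(v + 4)*(v + 4)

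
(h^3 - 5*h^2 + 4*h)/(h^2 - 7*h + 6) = h*(h - 4)/(h - 6)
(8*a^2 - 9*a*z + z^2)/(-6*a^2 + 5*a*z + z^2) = (-8*a + z)/(6*a + z)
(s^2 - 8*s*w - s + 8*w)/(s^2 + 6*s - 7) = (s - 8*w)/(s + 7)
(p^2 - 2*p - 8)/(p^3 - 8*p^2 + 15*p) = (p^2 - 2*p - 8)/(p*(p^2 - 8*p + 15))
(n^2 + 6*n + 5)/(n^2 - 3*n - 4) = (n + 5)/(n - 4)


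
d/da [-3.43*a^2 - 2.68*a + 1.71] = -6.86*a - 2.68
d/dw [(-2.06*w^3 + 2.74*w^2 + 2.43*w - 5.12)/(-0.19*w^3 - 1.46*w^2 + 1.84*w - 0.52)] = (-2.22044604925031e-16*w^5 + 3.5282*w^4 - 6.6574*w^3 + 8.8846*w^2 - 17.8*w + 8.1572)/(0.0361*w^6 + 0.5548*w^5 + 1.4324*w^4 - 5.1752*w^3 + 4.904*w^2 - 1.9136*w + 0.2704)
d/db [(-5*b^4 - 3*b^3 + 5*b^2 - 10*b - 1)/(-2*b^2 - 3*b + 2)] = (20*b^5 + 51*b^4 - 22*b^3 - 53*b^2 + 16*b - 23)/(4*b^4 + 12*b^3 + b^2 - 12*b + 4)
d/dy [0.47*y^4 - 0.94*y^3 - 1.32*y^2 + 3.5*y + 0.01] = 1.88*y^3 - 2.82*y^2 - 2.64*y + 3.5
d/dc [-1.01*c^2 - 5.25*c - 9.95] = -2.02*c - 5.25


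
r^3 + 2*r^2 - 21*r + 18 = (r - 3)*(r - 1)*(r + 6)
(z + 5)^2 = z^2 + 10*z + 25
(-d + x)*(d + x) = -d^2 + x^2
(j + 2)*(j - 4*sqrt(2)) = j^2 - 4*sqrt(2)*j + 2*j - 8*sqrt(2)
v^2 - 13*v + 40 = (v - 8)*(v - 5)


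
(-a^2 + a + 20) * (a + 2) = -a^3 - a^2 + 22*a + 40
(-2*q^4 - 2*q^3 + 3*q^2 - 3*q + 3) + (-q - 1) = -2*q^4 - 2*q^3 + 3*q^2 - 4*q + 2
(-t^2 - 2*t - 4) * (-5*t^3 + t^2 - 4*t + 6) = 5*t^5 + 9*t^4 + 22*t^3 - 2*t^2 + 4*t - 24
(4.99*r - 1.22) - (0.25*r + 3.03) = 4.74*r - 4.25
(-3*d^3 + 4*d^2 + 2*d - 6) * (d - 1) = -3*d^4 + 7*d^3 - 2*d^2 - 8*d + 6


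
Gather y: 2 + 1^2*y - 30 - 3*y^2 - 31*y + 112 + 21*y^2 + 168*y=18*y^2 + 138*y + 84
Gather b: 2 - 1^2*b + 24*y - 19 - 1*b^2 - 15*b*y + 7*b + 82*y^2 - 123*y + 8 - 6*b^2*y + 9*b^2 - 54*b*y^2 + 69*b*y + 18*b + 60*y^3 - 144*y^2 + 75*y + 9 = b^2*(8 - 6*y) + b*(-54*y^2 + 54*y + 24) + 60*y^3 - 62*y^2 - 24*y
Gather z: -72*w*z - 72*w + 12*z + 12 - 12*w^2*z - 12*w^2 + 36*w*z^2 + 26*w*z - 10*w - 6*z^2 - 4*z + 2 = -12*w^2 - 82*w + z^2*(36*w - 6) + z*(-12*w^2 - 46*w + 8) + 14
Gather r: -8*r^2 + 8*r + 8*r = -8*r^2 + 16*r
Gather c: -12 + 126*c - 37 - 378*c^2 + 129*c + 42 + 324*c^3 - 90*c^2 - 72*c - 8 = 324*c^3 - 468*c^2 + 183*c - 15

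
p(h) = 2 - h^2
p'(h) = -2*h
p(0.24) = 1.94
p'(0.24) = -0.48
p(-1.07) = 0.86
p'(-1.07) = 2.14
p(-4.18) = -15.47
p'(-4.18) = 8.36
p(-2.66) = -5.08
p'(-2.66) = 5.32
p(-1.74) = -1.03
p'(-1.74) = 3.48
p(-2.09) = -2.37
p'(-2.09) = 4.18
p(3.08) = -7.49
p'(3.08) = -6.16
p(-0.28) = 1.92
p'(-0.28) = 0.56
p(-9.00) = -79.00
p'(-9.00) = 18.00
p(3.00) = -7.00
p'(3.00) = -6.00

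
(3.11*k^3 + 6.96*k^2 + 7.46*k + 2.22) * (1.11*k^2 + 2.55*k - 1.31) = 3.4521*k^5 + 15.6561*k^4 + 21.9545*k^3 + 12.3696*k^2 - 4.1116*k - 2.9082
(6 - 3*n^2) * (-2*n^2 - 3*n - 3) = 6*n^4 + 9*n^3 - 3*n^2 - 18*n - 18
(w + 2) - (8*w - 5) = 7 - 7*w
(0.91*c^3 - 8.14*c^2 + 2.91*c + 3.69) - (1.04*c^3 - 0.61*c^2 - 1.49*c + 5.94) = -0.13*c^3 - 7.53*c^2 + 4.4*c - 2.25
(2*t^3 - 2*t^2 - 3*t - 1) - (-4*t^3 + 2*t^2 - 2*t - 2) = 6*t^3 - 4*t^2 - t + 1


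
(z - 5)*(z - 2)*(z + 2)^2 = z^4 - 3*z^3 - 14*z^2 + 12*z + 40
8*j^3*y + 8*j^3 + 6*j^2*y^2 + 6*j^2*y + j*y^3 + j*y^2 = (2*j + y)*(4*j + y)*(j*y + j)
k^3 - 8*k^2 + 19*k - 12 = (k - 4)*(k - 3)*(k - 1)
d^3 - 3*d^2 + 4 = (d - 2)^2*(d + 1)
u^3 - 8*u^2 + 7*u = u*(u - 7)*(u - 1)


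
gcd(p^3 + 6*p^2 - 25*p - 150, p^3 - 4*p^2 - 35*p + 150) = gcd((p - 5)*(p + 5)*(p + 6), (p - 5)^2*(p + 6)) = p^2 + p - 30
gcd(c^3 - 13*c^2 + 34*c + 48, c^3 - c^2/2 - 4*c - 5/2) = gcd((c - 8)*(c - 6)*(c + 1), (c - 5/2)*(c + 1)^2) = c + 1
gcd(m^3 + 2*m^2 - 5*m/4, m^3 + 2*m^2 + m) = m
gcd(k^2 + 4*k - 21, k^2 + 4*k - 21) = k^2 + 4*k - 21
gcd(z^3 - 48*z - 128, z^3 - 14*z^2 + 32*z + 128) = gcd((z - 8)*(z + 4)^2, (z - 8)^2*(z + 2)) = z - 8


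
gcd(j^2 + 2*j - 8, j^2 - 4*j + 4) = j - 2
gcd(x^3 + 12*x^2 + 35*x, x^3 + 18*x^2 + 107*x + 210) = x^2 + 12*x + 35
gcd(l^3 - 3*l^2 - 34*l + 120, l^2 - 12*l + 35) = l - 5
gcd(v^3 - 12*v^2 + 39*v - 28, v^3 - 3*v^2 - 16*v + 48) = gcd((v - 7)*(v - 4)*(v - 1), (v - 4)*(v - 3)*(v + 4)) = v - 4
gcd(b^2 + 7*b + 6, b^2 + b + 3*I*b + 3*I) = b + 1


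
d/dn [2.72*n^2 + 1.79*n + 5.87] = 5.44*n + 1.79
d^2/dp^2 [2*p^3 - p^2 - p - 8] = 12*p - 2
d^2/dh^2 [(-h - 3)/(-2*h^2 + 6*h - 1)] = 4*(-3*h*(2*h^2 - 6*h + 1) + 2*(h + 3)*(2*h - 3)^2)/(2*h^2 - 6*h + 1)^3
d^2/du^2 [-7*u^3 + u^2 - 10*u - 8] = 2 - 42*u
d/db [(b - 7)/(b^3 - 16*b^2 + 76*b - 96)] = (b^3 - 16*b^2 + 76*b - (b - 7)*(3*b^2 - 32*b + 76) - 96)/(b^3 - 16*b^2 + 76*b - 96)^2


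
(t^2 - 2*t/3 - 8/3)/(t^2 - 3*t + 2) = (t + 4/3)/(t - 1)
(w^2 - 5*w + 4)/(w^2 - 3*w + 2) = (w - 4)/(w - 2)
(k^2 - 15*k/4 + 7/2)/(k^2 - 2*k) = (k - 7/4)/k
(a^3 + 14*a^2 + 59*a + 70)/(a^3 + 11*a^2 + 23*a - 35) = (a + 2)/(a - 1)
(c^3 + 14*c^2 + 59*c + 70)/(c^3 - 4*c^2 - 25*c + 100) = (c^2 + 9*c + 14)/(c^2 - 9*c + 20)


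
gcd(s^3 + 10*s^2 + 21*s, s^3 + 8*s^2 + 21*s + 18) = s + 3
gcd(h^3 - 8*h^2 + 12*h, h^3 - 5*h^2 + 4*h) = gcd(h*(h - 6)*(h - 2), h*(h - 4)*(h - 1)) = h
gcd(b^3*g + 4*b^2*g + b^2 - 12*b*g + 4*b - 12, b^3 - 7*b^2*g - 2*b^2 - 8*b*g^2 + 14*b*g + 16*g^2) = b - 2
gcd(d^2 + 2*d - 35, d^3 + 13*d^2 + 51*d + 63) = d + 7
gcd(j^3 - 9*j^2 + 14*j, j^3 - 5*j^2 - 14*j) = j^2 - 7*j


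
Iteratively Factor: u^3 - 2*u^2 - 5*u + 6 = (u + 2)*(u^2 - 4*u + 3) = (u - 3)*(u + 2)*(u - 1)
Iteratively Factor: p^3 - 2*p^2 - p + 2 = (p - 1)*(p^2 - p - 2) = (p - 1)*(p + 1)*(p - 2)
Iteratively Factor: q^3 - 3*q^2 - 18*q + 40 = (q - 2)*(q^2 - q - 20) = (q - 5)*(q - 2)*(q + 4)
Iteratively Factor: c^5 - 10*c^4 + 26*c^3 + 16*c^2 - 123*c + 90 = (c + 2)*(c^4 - 12*c^3 + 50*c^2 - 84*c + 45) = (c - 3)*(c + 2)*(c^3 - 9*c^2 + 23*c - 15) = (c - 5)*(c - 3)*(c + 2)*(c^2 - 4*c + 3) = (c - 5)*(c - 3)^2*(c + 2)*(c - 1)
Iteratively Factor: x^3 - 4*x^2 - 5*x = (x + 1)*(x^2 - 5*x) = (x - 5)*(x + 1)*(x)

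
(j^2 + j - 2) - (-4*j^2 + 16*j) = 5*j^2 - 15*j - 2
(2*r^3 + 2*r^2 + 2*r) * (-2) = -4*r^3 - 4*r^2 - 4*r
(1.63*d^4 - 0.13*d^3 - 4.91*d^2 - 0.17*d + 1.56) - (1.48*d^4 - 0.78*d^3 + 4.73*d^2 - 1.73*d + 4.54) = 0.15*d^4 + 0.65*d^3 - 9.64*d^2 + 1.56*d - 2.98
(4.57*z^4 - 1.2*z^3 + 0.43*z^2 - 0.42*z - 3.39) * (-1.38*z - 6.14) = -6.3066*z^5 - 26.4038*z^4 + 6.7746*z^3 - 2.0606*z^2 + 7.257*z + 20.8146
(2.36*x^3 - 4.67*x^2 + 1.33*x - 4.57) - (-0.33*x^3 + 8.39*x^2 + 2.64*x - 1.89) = 2.69*x^3 - 13.06*x^2 - 1.31*x - 2.68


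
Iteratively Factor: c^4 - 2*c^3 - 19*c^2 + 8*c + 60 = (c - 5)*(c^3 + 3*c^2 - 4*c - 12) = (c - 5)*(c + 3)*(c^2 - 4) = (c - 5)*(c + 2)*(c + 3)*(c - 2)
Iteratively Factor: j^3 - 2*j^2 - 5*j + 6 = (j + 2)*(j^2 - 4*j + 3) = (j - 1)*(j + 2)*(j - 3)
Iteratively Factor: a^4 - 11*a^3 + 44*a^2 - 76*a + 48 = (a - 3)*(a^3 - 8*a^2 + 20*a - 16) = (a - 3)*(a - 2)*(a^2 - 6*a + 8) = (a - 3)*(a - 2)^2*(a - 4)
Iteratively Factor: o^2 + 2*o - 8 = (o + 4)*(o - 2)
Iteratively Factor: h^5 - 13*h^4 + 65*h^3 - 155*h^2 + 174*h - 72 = (h - 3)*(h^4 - 10*h^3 + 35*h^2 - 50*h + 24) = (h - 3)*(h - 1)*(h^3 - 9*h^2 + 26*h - 24) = (h - 3)*(h - 2)*(h - 1)*(h^2 - 7*h + 12) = (h - 3)^2*(h - 2)*(h - 1)*(h - 4)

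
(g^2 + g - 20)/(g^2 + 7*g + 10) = (g - 4)/(g + 2)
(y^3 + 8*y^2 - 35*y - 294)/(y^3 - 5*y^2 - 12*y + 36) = (y^2 + 14*y + 49)/(y^2 + y - 6)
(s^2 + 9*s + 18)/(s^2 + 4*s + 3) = (s + 6)/(s + 1)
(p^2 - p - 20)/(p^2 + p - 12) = (p - 5)/(p - 3)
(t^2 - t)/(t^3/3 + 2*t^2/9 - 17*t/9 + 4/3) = 9*t/(3*t^2 + 5*t - 12)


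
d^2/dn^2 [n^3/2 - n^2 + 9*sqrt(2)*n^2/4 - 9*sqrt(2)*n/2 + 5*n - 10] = 3*n - 2 + 9*sqrt(2)/2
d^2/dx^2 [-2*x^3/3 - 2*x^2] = -4*x - 4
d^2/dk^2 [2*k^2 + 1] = 4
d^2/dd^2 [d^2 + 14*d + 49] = 2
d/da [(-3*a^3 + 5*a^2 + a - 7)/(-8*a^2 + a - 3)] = 2*(12*a^4 - 3*a^3 + 20*a^2 - 71*a + 2)/(64*a^4 - 16*a^3 + 49*a^2 - 6*a + 9)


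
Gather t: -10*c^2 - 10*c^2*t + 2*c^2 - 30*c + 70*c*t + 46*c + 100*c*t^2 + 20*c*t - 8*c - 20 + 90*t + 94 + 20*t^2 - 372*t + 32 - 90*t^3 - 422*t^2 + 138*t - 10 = -8*c^2 + 8*c - 90*t^3 + t^2*(100*c - 402) + t*(-10*c^2 + 90*c - 144) + 96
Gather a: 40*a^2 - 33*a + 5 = 40*a^2 - 33*a + 5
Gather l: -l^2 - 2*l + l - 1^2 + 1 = -l^2 - l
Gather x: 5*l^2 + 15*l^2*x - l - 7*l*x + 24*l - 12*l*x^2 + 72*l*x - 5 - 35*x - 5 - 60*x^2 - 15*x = 5*l^2 + 23*l + x^2*(-12*l - 60) + x*(15*l^2 + 65*l - 50) - 10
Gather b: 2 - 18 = -16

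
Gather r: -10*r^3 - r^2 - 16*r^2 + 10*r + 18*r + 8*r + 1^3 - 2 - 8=-10*r^3 - 17*r^2 + 36*r - 9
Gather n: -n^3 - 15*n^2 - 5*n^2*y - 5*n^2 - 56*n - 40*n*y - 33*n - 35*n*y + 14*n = -n^3 + n^2*(-5*y - 20) + n*(-75*y - 75)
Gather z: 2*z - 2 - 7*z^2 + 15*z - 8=-7*z^2 + 17*z - 10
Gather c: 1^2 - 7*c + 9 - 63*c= 10 - 70*c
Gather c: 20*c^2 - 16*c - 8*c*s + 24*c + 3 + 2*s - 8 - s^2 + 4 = 20*c^2 + c*(8 - 8*s) - s^2 + 2*s - 1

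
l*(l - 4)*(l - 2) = l^3 - 6*l^2 + 8*l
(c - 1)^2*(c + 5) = c^3 + 3*c^2 - 9*c + 5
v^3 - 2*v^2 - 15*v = v*(v - 5)*(v + 3)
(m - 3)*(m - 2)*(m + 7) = m^3 + 2*m^2 - 29*m + 42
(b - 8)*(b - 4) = b^2 - 12*b + 32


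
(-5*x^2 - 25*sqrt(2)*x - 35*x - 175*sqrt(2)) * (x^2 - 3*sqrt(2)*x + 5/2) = -5*x^4 - 35*x^3 - 10*sqrt(2)*x^3 - 70*sqrt(2)*x^2 + 275*x^2/2 - 125*sqrt(2)*x/2 + 1925*x/2 - 875*sqrt(2)/2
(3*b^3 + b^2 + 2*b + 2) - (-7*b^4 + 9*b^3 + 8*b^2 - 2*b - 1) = 7*b^4 - 6*b^3 - 7*b^2 + 4*b + 3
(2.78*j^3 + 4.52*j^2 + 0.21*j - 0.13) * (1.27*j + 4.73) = 3.5306*j^4 + 18.8898*j^3 + 21.6463*j^2 + 0.8282*j - 0.6149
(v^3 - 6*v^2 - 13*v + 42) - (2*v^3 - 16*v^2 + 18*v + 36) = -v^3 + 10*v^2 - 31*v + 6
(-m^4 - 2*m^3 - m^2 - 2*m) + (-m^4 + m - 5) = -2*m^4 - 2*m^3 - m^2 - m - 5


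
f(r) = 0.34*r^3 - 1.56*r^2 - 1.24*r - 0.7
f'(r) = 1.02*r^2 - 3.12*r - 1.24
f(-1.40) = -2.95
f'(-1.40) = 5.13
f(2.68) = -8.68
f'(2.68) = -2.28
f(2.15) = -7.20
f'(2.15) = -3.23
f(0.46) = -1.57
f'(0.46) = -2.46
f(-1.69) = -4.70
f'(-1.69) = 6.95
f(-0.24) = -0.50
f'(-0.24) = -0.43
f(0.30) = -1.20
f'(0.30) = -2.08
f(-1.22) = -2.13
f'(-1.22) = 4.08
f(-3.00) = -20.20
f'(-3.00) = 17.30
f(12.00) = 347.30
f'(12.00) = 108.20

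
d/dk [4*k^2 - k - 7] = 8*k - 1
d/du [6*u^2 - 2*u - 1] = 12*u - 2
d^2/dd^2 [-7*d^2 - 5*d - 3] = -14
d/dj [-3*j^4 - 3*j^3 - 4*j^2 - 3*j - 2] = -12*j^3 - 9*j^2 - 8*j - 3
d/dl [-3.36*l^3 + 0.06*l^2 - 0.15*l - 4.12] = -10.08*l^2 + 0.12*l - 0.15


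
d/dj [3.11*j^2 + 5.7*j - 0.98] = 6.22*j + 5.7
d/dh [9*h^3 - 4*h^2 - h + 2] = 27*h^2 - 8*h - 1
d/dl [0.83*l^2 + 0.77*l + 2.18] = 1.66*l + 0.77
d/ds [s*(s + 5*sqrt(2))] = 2*s + 5*sqrt(2)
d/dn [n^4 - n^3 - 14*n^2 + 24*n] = 4*n^3 - 3*n^2 - 28*n + 24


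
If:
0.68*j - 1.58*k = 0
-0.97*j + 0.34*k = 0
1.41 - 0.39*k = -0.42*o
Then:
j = 0.00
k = 0.00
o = -3.36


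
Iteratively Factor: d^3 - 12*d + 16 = (d + 4)*(d^2 - 4*d + 4) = (d - 2)*(d + 4)*(d - 2)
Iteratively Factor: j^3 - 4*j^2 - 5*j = (j - 5)*(j^2 + j) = j*(j - 5)*(j + 1)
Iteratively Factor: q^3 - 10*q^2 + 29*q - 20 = (q - 5)*(q^2 - 5*q + 4) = (q - 5)*(q - 4)*(q - 1)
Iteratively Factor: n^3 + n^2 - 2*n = (n - 1)*(n^2 + 2*n) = (n - 1)*(n + 2)*(n)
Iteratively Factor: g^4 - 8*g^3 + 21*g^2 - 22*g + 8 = (g - 4)*(g^3 - 4*g^2 + 5*g - 2) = (g - 4)*(g - 1)*(g^2 - 3*g + 2) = (g - 4)*(g - 1)^2*(g - 2)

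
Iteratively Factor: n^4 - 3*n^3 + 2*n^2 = (n - 1)*(n^3 - 2*n^2) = n*(n - 1)*(n^2 - 2*n) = n^2*(n - 1)*(n - 2)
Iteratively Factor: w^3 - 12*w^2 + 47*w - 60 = (w - 5)*(w^2 - 7*w + 12) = (w - 5)*(w - 3)*(w - 4)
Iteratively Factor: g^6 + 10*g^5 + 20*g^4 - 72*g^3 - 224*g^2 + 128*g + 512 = (g - 2)*(g^5 + 12*g^4 + 44*g^3 + 16*g^2 - 192*g - 256) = (g - 2)*(g + 4)*(g^4 + 8*g^3 + 12*g^2 - 32*g - 64) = (g - 2)*(g + 4)^2*(g^3 + 4*g^2 - 4*g - 16) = (g - 2)*(g + 4)^3*(g^2 - 4) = (g - 2)*(g + 2)*(g + 4)^3*(g - 2)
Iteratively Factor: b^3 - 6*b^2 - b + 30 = (b - 3)*(b^2 - 3*b - 10) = (b - 3)*(b + 2)*(b - 5)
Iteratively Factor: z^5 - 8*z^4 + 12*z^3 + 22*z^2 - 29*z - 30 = (z - 3)*(z^4 - 5*z^3 - 3*z^2 + 13*z + 10) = (z - 5)*(z - 3)*(z^3 - 3*z - 2) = (z - 5)*(z - 3)*(z + 1)*(z^2 - z - 2) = (z - 5)*(z - 3)*(z - 2)*(z + 1)*(z + 1)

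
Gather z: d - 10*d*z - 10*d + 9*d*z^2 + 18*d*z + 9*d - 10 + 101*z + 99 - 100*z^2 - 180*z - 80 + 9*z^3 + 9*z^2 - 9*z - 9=9*z^3 + z^2*(9*d - 91) + z*(8*d - 88)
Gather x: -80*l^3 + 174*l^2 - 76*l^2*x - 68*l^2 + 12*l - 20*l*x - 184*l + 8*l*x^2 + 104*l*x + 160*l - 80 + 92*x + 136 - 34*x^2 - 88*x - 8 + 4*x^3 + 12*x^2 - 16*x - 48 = -80*l^3 + 106*l^2 - 12*l + 4*x^3 + x^2*(8*l - 22) + x*(-76*l^2 + 84*l - 12)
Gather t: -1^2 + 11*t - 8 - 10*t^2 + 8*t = -10*t^2 + 19*t - 9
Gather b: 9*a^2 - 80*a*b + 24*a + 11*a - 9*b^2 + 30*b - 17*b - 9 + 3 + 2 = 9*a^2 + 35*a - 9*b^2 + b*(13 - 80*a) - 4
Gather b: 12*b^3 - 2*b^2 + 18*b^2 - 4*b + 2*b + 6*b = 12*b^3 + 16*b^2 + 4*b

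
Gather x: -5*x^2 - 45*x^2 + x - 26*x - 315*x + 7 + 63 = -50*x^2 - 340*x + 70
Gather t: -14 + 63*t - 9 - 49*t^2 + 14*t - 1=-49*t^2 + 77*t - 24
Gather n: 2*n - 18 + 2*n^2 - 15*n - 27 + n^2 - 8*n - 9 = 3*n^2 - 21*n - 54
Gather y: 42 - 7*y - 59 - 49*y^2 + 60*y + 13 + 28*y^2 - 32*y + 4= -21*y^2 + 21*y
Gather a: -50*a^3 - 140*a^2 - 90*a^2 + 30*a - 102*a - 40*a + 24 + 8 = -50*a^3 - 230*a^2 - 112*a + 32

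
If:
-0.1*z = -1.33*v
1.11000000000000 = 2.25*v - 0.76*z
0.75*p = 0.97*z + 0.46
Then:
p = -1.82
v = -0.14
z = -1.88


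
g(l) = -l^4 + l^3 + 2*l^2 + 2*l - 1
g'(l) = -4*l^3 + 3*l^2 + 4*l + 2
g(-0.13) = -1.23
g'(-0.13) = 1.54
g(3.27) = -52.45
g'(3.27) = -92.70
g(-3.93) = -277.21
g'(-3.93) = 275.41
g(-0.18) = -1.30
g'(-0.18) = 1.40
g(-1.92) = -18.13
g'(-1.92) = 33.69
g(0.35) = -0.03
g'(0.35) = 3.60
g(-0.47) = -1.65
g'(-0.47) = 1.20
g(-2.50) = -48.19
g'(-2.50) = 73.25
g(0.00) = -1.00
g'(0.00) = 2.00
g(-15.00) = -53581.00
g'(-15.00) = 14117.00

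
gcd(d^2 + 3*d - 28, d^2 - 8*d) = 1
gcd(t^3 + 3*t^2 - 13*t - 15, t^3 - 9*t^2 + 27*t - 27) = t - 3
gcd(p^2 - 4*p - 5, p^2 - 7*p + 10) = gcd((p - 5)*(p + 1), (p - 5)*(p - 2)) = p - 5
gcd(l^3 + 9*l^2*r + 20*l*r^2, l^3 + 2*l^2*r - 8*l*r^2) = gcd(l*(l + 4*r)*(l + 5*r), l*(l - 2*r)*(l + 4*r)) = l^2 + 4*l*r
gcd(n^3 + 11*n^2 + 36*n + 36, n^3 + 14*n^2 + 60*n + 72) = n^2 + 8*n + 12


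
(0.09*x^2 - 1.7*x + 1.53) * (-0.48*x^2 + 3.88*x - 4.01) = -0.0432*x^4 + 1.1652*x^3 - 7.6913*x^2 + 12.7534*x - 6.1353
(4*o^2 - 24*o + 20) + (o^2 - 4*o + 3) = 5*o^2 - 28*o + 23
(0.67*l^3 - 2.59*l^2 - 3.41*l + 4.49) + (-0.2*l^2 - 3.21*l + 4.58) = 0.67*l^3 - 2.79*l^2 - 6.62*l + 9.07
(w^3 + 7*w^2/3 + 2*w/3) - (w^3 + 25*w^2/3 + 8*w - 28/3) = -6*w^2 - 22*w/3 + 28/3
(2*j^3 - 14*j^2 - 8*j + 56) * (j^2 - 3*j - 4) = 2*j^5 - 20*j^4 + 26*j^3 + 136*j^2 - 136*j - 224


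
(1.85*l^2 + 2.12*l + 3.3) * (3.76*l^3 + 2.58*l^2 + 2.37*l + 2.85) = 6.956*l^5 + 12.7442*l^4 + 22.2621*l^3 + 18.8109*l^2 + 13.863*l + 9.405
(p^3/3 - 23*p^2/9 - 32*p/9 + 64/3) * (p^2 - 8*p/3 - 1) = p^5/3 - 31*p^4/9 + 79*p^3/27 + 901*p^2/27 - 160*p/3 - 64/3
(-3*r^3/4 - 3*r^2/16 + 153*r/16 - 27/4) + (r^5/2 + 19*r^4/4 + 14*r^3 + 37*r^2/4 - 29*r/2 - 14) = r^5/2 + 19*r^4/4 + 53*r^3/4 + 145*r^2/16 - 79*r/16 - 83/4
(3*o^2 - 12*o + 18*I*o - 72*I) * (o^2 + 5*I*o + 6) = 3*o^4 - 12*o^3 + 33*I*o^3 - 72*o^2 - 132*I*o^2 + 288*o + 108*I*o - 432*I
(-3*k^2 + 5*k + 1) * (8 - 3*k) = 9*k^3 - 39*k^2 + 37*k + 8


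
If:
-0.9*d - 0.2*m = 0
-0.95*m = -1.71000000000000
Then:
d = -0.40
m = 1.80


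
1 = 1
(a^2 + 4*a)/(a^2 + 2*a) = (a + 4)/(a + 2)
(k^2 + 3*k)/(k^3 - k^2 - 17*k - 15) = k/(k^2 - 4*k - 5)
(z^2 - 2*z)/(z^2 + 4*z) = (z - 2)/(z + 4)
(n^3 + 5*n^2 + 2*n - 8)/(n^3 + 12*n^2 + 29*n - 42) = (n^2 + 6*n + 8)/(n^2 + 13*n + 42)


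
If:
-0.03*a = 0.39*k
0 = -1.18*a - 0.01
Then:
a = -0.01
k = 0.00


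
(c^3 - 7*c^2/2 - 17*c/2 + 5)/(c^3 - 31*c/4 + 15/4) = 2*(c^2 - 3*c - 10)/(2*c^2 + c - 15)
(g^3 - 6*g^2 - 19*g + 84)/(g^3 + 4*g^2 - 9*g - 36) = (g - 7)/(g + 3)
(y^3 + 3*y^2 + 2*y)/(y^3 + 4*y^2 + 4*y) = (y + 1)/(y + 2)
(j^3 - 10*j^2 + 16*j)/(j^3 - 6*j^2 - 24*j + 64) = j/(j + 4)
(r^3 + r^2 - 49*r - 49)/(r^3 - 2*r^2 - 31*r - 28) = (r + 7)/(r + 4)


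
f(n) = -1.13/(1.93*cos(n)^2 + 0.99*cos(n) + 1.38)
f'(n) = -1.13*(3.86*sin(n)*cos(n) + 0.99*sin(n))/(1.93*cos(n)^2 + 0.99*cos(n) + 1.38)^2 = -(4.3618*cos(n) + 1.1187)*sin(n)/(1.93*cos(n)^2 + 0.99*cos(n) + 1.38)^2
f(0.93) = -0.42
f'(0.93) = -0.42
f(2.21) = -0.77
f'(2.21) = 0.55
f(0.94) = -0.43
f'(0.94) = -0.43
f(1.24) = -0.59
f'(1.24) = -0.66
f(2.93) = -0.50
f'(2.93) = 0.13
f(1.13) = -0.52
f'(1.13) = -0.58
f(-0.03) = -0.26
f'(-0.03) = 0.01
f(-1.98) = -0.87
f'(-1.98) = -0.34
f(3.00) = -0.49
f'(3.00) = 0.09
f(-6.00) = -0.27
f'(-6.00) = -0.09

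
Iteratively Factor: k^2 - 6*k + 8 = (k - 2)*(k - 4)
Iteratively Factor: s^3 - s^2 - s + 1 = (s + 1)*(s^2 - 2*s + 1) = (s - 1)*(s + 1)*(s - 1)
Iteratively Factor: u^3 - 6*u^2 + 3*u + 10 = (u - 2)*(u^2 - 4*u - 5) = (u - 2)*(u + 1)*(u - 5)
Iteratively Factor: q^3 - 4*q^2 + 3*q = (q - 3)*(q^2 - q) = q*(q - 3)*(q - 1)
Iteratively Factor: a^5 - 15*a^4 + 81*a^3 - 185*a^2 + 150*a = (a)*(a^4 - 15*a^3 + 81*a^2 - 185*a + 150) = a*(a - 5)*(a^3 - 10*a^2 + 31*a - 30) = a*(a - 5)*(a - 2)*(a^2 - 8*a + 15) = a*(a - 5)*(a - 3)*(a - 2)*(a - 5)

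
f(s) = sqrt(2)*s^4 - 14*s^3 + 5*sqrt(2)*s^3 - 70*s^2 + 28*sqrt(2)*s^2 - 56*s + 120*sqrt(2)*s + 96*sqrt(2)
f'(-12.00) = -11924.99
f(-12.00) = 35691.73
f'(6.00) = 222.44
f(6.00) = 59.70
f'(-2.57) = 36.65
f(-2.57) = -177.95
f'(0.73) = 60.44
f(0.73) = 200.27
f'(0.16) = 103.47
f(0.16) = 153.15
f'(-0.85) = 146.90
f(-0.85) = 22.14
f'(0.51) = 78.04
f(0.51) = 185.02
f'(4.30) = -82.34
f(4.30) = -4.84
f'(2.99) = -102.72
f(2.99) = 131.76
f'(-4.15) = -396.27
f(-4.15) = 55.00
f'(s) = 4*sqrt(2)*s^3 - 42*s^2 + 15*sqrt(2)*s^2 - 140*s + 56*sqrt(2)*s - 56 + 120*sqrt(2)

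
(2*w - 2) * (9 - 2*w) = -4*w^2 + 22*w - 18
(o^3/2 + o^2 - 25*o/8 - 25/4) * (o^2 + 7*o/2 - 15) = o^5/2 + 11*o^4/4 - 57*o^3/8 - 515*o^2/16 + 25*o + 375/4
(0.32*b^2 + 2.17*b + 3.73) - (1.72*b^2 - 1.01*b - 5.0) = -1.4*b^2 + 3.18*b + 8.73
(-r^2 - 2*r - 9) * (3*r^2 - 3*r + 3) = -3*r^4 - 3*r^3 - 24*r^2 + 21*r - 27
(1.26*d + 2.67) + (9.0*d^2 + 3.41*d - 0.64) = 9.0*d^2 + 4.67*d + 2.03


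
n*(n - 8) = n^2 - 8*n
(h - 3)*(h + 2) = h^2 - h - 6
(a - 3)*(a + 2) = a^2 - a - 6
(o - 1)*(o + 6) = o^2 + 5*o - 6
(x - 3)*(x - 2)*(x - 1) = x^3 - 6*x^2 + 11*x - 6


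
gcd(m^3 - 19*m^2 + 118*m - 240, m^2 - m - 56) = m - 8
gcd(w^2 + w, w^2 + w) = w^2 + w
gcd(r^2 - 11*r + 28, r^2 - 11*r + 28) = r^2 - 11*r + 28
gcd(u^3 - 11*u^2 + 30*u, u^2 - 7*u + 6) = u - 6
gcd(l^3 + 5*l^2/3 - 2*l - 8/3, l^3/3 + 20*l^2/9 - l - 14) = 1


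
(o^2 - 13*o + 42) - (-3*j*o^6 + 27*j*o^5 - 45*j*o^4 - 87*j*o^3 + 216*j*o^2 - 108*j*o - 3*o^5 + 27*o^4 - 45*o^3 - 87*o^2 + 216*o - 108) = 3*j*o^6 - 27*j*o^5 + 45*j*o^4 + 87*j*o^3 - 216*j*o^2 + 108*j*o + 3*o^5 - 27*o^4 + 45*o^3 + 88*o^2 - 229*o + 150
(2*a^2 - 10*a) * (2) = 4*a^2 - 20*a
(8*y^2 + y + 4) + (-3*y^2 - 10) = 5*y^2 + y - 6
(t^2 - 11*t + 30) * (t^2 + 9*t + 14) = t^4 - 2*t^3 - 55*t^2 + 116*t + 420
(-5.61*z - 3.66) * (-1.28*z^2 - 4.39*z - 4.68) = 7.1808*z^3 + 29.3127*z^2 + 42.3222*z + 17.1288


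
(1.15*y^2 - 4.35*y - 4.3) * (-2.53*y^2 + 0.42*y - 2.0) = -2.9095*y^4 + 11.4885*y^3 + 6.752*y^2 + 6.894*y + 8.6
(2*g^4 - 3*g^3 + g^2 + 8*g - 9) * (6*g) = 12*g^5 - 18*g^4 + 6*g^3 + 48*g^2 - 54*g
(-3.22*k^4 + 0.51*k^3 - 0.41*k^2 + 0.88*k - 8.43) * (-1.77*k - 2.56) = 5.6994*k^5 + 7.3405*k^4 - 0.5799*k^3 - 0.508*k^2 + 12.6683*k + 21.5808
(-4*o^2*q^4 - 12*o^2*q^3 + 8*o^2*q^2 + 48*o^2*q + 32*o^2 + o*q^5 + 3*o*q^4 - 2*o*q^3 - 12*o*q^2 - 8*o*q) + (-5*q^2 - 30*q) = -4*o^2*q^4 - 12*o^2*q^3 + 8*o^2*q^2 + 48*o^2*q + 32*o^2 + o*q^5 + 3*o*q^4 - 2*o*q^3 - 12*o*q^2 - 8*o*q - 5*q^2 - 30*q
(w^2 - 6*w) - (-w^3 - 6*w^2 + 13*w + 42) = w^3 + 7*w^2 - 19*w - 42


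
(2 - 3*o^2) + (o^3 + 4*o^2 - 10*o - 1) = o^3 + o^2 - 10*o + 1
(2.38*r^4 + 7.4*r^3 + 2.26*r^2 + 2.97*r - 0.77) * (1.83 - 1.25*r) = -2.975*r^5 - 4.8946*r^4 + 10.717*r^3 + 0.423299999999999*r^2 + 6.3976*r - 1.4091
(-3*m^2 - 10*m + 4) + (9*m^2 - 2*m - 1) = 6*m^2 - 12*m + 3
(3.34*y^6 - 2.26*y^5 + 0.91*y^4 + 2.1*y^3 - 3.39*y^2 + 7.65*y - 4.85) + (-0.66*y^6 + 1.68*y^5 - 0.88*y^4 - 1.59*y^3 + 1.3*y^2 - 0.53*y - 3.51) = 2.68*y^6 - 0.58*y^5 + 0.03*y^4 + 0.51*y^3 - 2.09*y^2 + 7.12*y - 8.36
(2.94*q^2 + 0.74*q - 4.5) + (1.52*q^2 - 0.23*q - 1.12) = 4.46*q^2 + 0.51*q - 5.62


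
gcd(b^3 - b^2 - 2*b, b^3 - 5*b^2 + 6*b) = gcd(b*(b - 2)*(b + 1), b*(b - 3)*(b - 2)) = b^2 - 2*b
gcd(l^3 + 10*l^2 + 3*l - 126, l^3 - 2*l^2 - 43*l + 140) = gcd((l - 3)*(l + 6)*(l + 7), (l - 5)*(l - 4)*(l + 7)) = l + 7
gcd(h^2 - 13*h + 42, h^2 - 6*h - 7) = h - 7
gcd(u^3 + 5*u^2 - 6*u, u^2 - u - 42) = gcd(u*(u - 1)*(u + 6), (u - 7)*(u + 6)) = u + 6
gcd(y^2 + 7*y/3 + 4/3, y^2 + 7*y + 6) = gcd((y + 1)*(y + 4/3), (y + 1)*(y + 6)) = y + 1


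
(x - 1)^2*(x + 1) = x^3 - x^2 - x + 1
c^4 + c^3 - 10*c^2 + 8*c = c*(c - 2)*(c - 1)*(c + 4)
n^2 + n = n*(n + 1)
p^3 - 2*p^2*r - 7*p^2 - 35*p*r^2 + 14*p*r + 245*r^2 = (p - 7)*(p - 7*r)*(p + 5*r)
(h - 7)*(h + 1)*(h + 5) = h^3 - h^2 - 37*h - 35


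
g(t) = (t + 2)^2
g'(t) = 2*t + 4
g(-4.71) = 7.34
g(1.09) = 9.55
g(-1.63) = 0.14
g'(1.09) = 6.18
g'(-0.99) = 2.02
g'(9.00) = 22.00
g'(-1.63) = 0.74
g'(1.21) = 6.42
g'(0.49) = 4.98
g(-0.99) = 1.02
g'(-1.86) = 0.28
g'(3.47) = 10.94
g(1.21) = 10.30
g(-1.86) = 0.02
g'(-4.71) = -5.42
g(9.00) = 121.00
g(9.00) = 121.00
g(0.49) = 6.20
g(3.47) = 29.92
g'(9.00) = 22.00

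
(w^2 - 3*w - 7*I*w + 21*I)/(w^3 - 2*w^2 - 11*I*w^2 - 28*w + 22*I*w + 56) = (w - 3)/(w^2 + w*(-2 - 4*I) + 8*I)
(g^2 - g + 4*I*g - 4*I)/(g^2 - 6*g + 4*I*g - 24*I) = (g - 1)/(g - 6)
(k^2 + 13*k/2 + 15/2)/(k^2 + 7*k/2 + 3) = (k + 5)/(k + 2)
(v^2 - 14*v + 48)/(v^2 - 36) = (v - 8)/(v + 6)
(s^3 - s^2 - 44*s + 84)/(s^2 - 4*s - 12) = (s^2 + 5*s - 14)/(s + 2)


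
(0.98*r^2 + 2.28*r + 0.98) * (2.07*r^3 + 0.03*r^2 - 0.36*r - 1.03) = 2.0286*r^5 + 4.749*r^4 + 1.7442*r^3 - 1.8008*r^2 - 2.7012*r - 1.0094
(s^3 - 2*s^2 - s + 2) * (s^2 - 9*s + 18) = s^5 - 11*s^4 + 35*s^3 - 25*s^2 - 36*s + 36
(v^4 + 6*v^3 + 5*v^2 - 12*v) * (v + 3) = v^5 + 9*v^4 + 23*v^3 + 3*v^2 - 36*v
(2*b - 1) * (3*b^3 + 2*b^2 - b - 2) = 6*b^4 + b^3 - 4*b^2 - 3*b + 2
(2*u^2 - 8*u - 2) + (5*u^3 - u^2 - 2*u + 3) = 5*u^3 + u^2 - 10*u + 1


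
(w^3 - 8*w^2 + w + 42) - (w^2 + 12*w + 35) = w^3 - 9*w^2 - 11*w + 7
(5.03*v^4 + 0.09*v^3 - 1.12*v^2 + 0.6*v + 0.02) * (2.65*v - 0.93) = 13.3295*v^5 - 4.4394*v^4 - 3.0517*v^3 + 2.6316*v^2 - 0.505*v - 0.0186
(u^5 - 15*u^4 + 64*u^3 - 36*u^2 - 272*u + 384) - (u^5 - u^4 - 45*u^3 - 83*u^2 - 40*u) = -14*u^4 + 109*u^3 + 47*u^2 - 232*u + 384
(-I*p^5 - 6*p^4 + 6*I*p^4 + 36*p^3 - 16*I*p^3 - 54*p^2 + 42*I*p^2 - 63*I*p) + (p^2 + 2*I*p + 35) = -I*p^5 - 6*p^4 + 6*I*p^4 + 36*p^3 - 16*I*p^3 - 53*p^2 + 42*I*p^2 - 61*I*p + 35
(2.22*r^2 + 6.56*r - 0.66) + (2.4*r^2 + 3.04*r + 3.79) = 4.62*r^2 + 9.6*r + 3.13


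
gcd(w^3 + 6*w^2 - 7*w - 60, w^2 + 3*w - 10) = w + 5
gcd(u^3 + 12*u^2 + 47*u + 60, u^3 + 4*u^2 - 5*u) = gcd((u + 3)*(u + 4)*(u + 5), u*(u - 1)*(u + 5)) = u + 5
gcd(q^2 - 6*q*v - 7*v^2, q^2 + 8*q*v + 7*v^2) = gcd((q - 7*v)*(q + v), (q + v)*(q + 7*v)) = q + v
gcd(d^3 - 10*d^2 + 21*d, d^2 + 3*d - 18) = d - 3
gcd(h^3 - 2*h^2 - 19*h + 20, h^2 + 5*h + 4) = h + 4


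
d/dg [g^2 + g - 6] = 2*g + 1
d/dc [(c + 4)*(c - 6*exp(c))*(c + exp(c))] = (c + 4)*(c - 6*exp(c))*(exp(c) + 1) - (c + 4)*(c + exp(c))*(6*exp(c) - 1) + (c - 6*exp(c))*(c + exp(c))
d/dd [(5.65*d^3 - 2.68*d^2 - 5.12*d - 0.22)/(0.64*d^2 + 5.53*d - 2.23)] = (3.616*d^4 + 62.489*d^3 - 49.3421*d^2 + 12.2344*d + 12.6342)/(0.4096*d^4 + 7.0784*d^3 + 27.7265*d^2 - 24.6638*d + 4.9729)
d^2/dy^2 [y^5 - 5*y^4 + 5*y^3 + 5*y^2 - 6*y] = 20*y^3 - 60*y^2 + 30*y + 10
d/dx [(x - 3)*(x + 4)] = 2*x + 1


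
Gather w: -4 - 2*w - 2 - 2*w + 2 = -4*w - 4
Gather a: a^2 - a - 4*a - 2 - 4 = a^2 - 5*a - 6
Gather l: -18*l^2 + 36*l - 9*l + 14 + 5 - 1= -18*l^2 + 27*l + 18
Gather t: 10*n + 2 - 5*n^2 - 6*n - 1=-5*n^2 + 4*n + 1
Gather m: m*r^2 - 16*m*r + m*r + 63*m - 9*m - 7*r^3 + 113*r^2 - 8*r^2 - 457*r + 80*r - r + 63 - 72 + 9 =m*(r^2 - 15*r + 54) - 7*r^3 + 105*r^2 - 378*r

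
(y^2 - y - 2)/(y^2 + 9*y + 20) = (y^2 - y - 2)/(y^2 + 9*y + 20)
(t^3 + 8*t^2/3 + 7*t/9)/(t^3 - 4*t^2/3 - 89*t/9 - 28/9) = t/(t - 4)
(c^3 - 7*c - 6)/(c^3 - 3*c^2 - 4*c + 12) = (c + 1)/(c - 2)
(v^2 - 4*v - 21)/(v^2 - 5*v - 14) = (v + 3)/(v + 2)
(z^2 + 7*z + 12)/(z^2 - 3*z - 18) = (z + 4)/(z - 6)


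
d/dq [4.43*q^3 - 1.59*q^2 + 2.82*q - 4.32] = 13.29*q^2 - 3.18*q + 2.82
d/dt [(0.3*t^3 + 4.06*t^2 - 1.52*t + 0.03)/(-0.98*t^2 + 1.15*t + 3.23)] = (-0.294*t^4 + 0.69*t^3 + 6.0864*t^2 + 26.2864*t - 4.9441)/(0.9604*t^4 - 2.254*t^3 - 5.0083*t^2 + 7.429*t + 10.4329)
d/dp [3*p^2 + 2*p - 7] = 6*p + 2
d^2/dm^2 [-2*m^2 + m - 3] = -4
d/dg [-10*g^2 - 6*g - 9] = -20*g - 6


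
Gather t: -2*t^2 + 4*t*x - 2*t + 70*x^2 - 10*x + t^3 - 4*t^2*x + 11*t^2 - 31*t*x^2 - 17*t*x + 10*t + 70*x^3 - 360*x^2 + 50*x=t^3 + t^2*(9 - 4*x) + t*(-31*x^2 - 13*x + 8) + 70*x^3 - 290*x^2 + 40*x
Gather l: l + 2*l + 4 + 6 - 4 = 3*l + 6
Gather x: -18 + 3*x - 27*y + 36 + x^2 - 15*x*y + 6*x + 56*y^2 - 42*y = x^2 + x*(9 - 15*y) + 56*y^2 - 69*y + 18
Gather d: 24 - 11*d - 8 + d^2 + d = d^2 - 10*d + 16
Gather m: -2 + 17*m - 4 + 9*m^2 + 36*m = 9*m^2 + 53*m - 6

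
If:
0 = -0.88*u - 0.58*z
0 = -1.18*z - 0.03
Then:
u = 0.02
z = -0.03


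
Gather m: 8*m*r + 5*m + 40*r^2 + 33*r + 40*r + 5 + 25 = m*(8*r + 5) + 40*r^2 + 73*r + 30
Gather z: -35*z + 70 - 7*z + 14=84 - 42*z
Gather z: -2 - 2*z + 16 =14 - 2*z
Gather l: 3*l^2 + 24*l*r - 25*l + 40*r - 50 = 3*l^2 + l*(24*r - 25) + 40*r - 50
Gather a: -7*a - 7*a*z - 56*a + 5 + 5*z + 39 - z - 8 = a*(-7*z - 63) + 4*z + 36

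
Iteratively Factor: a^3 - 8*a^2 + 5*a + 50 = (a - 5)*(a^2 - 3*a - 10) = (a - 5)^2*(a + 2)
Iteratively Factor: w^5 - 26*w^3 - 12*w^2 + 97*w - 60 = (w - 1)*(w^4 + w^3 - 25*w^2 - 37*w + 60) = (w - 5)*(w - 1)*(w^3 + 6*w^2 + 5*w - 12) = (w - 5)*(w - 1)*(w + 4)*(w^2 + 2*w - 3) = (w - 5)*(w - 1)^2*(w + 4)*(w + 3)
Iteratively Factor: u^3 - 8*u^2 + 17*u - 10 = (u - 5)*(u^2 - 3*u + 2) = (u - 5)*(u - 2)*(u - 1)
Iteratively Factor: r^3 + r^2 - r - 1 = (r + 1)*(r^2 - 1) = (r + 1)^2*(r - 1)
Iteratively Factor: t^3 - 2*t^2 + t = (t - 1)*(t^2 - t) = (t - 1)^2*(t)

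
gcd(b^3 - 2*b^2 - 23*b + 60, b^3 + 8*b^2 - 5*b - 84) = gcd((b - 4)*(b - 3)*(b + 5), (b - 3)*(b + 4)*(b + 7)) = b - 3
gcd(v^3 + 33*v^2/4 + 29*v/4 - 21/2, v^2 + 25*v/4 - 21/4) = v^2 + 25*v/4 - 21/4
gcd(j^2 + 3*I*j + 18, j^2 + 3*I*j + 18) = j^2 + 3*I*j + 18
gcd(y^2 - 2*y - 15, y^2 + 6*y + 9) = y + 3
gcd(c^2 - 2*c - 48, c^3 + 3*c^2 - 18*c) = c + 6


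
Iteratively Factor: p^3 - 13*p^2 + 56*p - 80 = (p - 4)*(p^2 - 9*p + 20) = (p - 4)^2*(p - 5)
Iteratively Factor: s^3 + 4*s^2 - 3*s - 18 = (s + 3)*(s^2 + s - 6) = (s + 3)^2*(s - 2)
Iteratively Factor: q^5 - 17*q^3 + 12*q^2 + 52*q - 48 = (q + 2)*(q^4 - 2*q^3 - 13*q^2 + 38*q - 24) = (q - 1)*(q + 2)*(q^3 - q^2 - 14*q + 24) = (q - 1)*(q + 2)*(q + 4)*(q^2 - 5*q + 6) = (q - 3)*(q - 1)*(q + 2)*(q + 4)*(q - 2)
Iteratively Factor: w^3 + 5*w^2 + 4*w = (w + 1)*(w^2 + 4*w) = w*(w + 1)*(w + 4)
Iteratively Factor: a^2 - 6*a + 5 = (a - 5)*(a - 1)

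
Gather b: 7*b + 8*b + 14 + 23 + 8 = 15*b + 45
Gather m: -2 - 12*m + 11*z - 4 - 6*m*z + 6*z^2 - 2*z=m*(-6*z - 12) + 6*z^2 + 9*z - 6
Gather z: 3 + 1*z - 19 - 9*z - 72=-8*z - 88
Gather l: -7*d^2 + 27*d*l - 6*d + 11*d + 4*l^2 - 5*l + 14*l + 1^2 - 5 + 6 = -7*d^2 + 5*d + 4*l^2 + l*(27*d + 9) + 2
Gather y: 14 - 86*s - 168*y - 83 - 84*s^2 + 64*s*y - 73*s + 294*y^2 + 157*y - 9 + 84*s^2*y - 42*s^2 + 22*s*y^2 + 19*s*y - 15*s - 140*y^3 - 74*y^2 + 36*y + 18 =-126*s^2 - 174*s - 140*y^3 + y^2*(22*s + 220) + y*(84*s^2 + 83*s + 25) - 60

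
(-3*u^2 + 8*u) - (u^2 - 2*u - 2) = -4*u^2 + 10*u + 2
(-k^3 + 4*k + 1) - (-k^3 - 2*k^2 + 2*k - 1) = 2*k^2 + 2*k + 2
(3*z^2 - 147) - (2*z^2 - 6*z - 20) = z^2 + 6*z - 127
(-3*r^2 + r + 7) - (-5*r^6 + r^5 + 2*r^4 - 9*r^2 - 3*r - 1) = 5*r^6 - r^5 - 2*r^4 + 6*r^2 + 4*r + 8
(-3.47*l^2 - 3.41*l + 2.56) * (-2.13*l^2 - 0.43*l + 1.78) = 7.3911*l^4 + 8.7554*l^3 - 10.1631*l^2 - 7.1706*l + 4.5568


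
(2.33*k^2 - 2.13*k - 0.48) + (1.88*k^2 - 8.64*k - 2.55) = 4.21*k^2 - 10.77*k - 3.03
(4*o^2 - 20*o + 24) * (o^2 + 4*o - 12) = 4*o^4 - 4*o^3 - 104*o^2 + 336*o - 288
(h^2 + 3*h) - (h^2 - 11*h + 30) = 14*h - 30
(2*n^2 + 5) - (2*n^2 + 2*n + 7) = -2*n - 2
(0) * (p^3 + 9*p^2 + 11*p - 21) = 0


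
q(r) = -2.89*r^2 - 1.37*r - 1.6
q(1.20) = -7.41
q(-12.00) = -401.32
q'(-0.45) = 1.23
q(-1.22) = -4.23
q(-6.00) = -97.42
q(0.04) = -1.66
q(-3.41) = -30.53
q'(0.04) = -1.60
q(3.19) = -35.38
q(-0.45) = -1.57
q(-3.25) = -27.67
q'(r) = -5.78*r - 1.37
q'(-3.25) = 17.42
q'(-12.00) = 67.99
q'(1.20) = -8.31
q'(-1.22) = 5.68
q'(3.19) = -19.81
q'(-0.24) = 0.02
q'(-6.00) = 33.31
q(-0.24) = -1.44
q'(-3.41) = 18.34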